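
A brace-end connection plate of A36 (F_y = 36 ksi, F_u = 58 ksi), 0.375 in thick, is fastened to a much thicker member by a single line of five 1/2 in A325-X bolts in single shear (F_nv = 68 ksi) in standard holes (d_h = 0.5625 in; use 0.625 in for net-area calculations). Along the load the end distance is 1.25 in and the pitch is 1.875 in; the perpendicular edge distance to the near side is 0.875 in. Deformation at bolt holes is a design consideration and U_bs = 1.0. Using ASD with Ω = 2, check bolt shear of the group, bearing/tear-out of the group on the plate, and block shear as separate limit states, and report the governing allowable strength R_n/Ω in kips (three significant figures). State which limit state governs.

Bolt shear: A_b = π·0.5²/4 = 0.1963 in²; R_n = 68 × 0.1963 × 5 × 1 = 66.76 kips → 66.76 / 2 = 33.4 kips.
Bearing: edge l_c = 0.9688, r_n = 25.28 kips; interior l_c = 1.312, r_n = 26.1 kips; R_n = 25.28 + 4·26.1 = 129.7 kips → 64.8 kips.
Block shear: A_gv = 3.281, A_nv = 2.227, A_nt = 0.2109 in²; R_n = min(0.6F_uA_nv, 0.6F_yA_gv) + U_bs·F_u·A_nt = 83.11 kips → 41.6 kips.
Bolt shear governs: 33.4 kips.

33.4 kips (bolt shear governs)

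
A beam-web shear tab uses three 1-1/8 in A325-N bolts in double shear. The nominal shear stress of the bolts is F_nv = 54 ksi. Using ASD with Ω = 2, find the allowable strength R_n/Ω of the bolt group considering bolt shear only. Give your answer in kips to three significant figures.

A_b = π × 1.125² / 4 = 0.994 in².
R_n = F_nv · A_b · n · n_s = 54 × 0.994 × 3 × 2 = 322.1 kips.
Allowable strength R_n/Ω = 322.1 / 2 = 161 kips.

161 kips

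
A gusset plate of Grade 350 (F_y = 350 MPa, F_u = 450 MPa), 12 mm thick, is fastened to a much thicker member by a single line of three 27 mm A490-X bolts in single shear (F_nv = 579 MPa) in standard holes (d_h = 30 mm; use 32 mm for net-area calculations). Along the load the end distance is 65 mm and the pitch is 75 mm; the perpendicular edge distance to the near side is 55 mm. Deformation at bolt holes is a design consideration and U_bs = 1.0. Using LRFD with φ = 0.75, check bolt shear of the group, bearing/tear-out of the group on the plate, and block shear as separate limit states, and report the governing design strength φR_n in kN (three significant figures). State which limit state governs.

486 kN (block shear governs)

Bolt shear: A_b = π·27²/4 = 572.6 mm²; R_n = 579 × 572.6 × 3 × 1 / 1000 = 994.5 kN → 0.75 × 994.5 = 746 kN.
Bearing: edge l_c = 50, r_n = 324 kN; interior l_c = 45, r_n = 291.6 kN; R_n = 324 + 2·291.6 = 907.2 kN → 680 kN.
Block shear: A_gv = 2580, A_nv = 1620, A_nt = 468 mm²; R_n = min(0.6F_uA_nv, 0.6F_yA_gv) + U_bs·F_u·A_nt = 648 kN → 486 kN.
Block shear governs: 486 kN.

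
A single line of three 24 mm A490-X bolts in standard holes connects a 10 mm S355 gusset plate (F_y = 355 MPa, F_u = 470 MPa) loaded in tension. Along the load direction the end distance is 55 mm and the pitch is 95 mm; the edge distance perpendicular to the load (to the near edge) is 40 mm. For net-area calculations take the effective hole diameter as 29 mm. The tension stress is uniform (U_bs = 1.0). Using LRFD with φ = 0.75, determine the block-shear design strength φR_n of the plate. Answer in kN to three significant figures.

455 kN

Shear plane L_v = 55 + 2·95 = 245 mm; A_gv = 245 × 10 = 2450 mm².
A_nv = (245 − 2.5·29) × 10 = 1725 mm².
A_nt = (40 − 0.5·29) × 10 = 255 mm².
0.6 F_u A_nv = 486.4 kN; 0.6 F_y A_gv = 521.9 kN → shear rupture governs the shear term.
R_n = 486.4 + 1.0 × 470 × 255 / 1000 = 606.3 kN.
Design strength φR_n = 0.75 × 606.3 = 455 kN.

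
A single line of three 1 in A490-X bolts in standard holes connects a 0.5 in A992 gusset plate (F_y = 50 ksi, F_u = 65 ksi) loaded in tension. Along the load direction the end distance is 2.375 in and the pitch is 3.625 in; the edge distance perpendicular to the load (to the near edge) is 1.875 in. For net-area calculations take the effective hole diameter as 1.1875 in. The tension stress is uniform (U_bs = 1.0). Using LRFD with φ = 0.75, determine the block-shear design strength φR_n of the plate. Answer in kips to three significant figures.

Shear plane L_v = 2.375 + 2·3.625 = 9.625 in; A_gv = 9.625 × 0.5 = 4.812 in².
A_nv = (9.625 − 2.5·1.1875) × 0.5 = 3.328 in².
A_nt = (1.875 − 0.5·1.1875) × 0.5 = 0.6406 in².
0.6 F_u A_nv = 129.8 kips; 0.6 F_y A_gv = 144.4 kips → shear rupture governs the shear term.
R_n = 129.8 + 1.0 × 65 × 0.6406 = 171.4 kips.
Design strength φR_n = 0.75 × 171.4 = 129 kips.

129 kips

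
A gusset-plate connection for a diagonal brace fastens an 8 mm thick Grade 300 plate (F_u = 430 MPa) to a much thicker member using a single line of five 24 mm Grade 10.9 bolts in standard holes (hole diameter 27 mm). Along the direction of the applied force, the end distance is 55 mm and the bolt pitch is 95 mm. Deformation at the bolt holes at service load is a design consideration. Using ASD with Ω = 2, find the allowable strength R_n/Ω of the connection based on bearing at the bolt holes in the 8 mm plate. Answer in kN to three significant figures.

482 kN

Per bolt r_n = 1.2 l_c t F_u ≤ 2.4 d t F_u; upper limit = 2.4 × 24 × 8 × 430 / 1000 = 198.1 kN.
Edge bolt: l_c = 55 − 27/2 = 41.5 mm → 1.2 × 41.5 × 8 × 430 / 1000 = 171.3 → r_n = 171.3 kN.
Interior bolts: l_c = 95 − 27 = 68 mm → 1.2 × 68 × 8 × 430 / 1000 = 280.7 → r_n = 198.1 kN.
R_n = 1 × 171.3 + 4 × 198.1 = 963.9 kN.
Allowable strength R_n/Ω = 963.9 / 2 = 482 kN.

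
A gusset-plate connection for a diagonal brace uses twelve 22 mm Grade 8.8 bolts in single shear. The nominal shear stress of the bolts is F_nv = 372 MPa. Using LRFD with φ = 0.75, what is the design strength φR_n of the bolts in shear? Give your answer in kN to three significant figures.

A_b = π × 22² / 4 = 380.1 mm².
R_n = F_nv · A_b · n · n_s = 372 × 380.1 × 12 × 1 / 1000 = 1697 kN.
Design strength φR_n = 0.75 × 1697 = 1270 kN.

1270 kN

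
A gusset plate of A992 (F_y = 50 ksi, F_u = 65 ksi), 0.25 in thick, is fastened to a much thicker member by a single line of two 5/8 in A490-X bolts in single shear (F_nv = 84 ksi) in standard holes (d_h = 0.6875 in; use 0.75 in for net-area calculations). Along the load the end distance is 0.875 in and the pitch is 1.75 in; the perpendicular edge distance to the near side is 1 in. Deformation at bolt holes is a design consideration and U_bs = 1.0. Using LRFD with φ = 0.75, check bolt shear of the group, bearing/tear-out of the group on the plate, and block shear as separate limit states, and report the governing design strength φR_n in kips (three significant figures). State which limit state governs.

18.6 kips (block shear governs)

Bolt shear: A_b = π·0.625²/4 = 0.3068 in²; R_n = 84 × 0.3068 × 2 × 1 = 51.54 kips → 0.75 × 51.54 = 38.7 kips.
Bearing: edge l_c = 0.5312, r_n = 10.36 kips; interior l_c = 1.062, r_n = 20.72 kips; R_n = 10.36 + 1·20.72 = 31.08 kips → 23.3 kips.
Block shear: A_gv = 0.6562, A_nv = 0.375, A_nt = 0.1562 in²; R_n = min(0.6F_uA_nv, 0.6F_yA_gv) + U_bs·F_u·A_nt = 24.78 kips → 18.6 kips.
Block shear governs: 18.6 kips.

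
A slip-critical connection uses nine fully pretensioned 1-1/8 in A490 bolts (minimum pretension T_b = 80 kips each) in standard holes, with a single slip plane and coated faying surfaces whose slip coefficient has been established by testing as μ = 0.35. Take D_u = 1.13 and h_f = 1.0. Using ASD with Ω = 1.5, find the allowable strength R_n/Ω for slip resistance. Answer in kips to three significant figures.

R_n = μ · D_u · h_f · T_b · n_s · n_b = 0.35 × 1.13 × 1.0 × 80 × 1 × 9 = 284.8 kips.
Allowable strength R_n/Ω = 284.8 / 1.5 = 190 kips.

190 kips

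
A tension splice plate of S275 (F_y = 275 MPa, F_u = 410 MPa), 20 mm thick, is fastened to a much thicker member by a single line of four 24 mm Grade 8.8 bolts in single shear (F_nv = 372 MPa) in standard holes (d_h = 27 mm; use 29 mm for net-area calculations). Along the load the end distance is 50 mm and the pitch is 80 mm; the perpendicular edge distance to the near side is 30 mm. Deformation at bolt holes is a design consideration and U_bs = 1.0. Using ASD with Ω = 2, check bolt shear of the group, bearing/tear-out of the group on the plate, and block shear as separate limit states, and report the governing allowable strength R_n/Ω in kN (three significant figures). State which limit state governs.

337 kN (bolt shear governs)

Bolt shear: A_b = π·24²/4 = 452.4 mm²; R_n = 372 × 452.4 × 4 × 1 / 1000 = 673.2 kN → 673.2 / 2 = 337 kN.
Bearing: edge l_c = 36.5, r_n = 359.2 kN; interior l_c = 53, r_n = 472.3 kN; R_n = 359.2 + 3·472.3 = 1776 kN → 888 kN.
Block shear: A_gv = 5800, A_nv = 3770, A_nt = 310 mm²; R_n = min(0.6F_uA_nv, 0.6F_yA_gv) + U_bs·F_u·A_nt = 1055 kN → 527 kN.
Bolt shear governs: 337 kN.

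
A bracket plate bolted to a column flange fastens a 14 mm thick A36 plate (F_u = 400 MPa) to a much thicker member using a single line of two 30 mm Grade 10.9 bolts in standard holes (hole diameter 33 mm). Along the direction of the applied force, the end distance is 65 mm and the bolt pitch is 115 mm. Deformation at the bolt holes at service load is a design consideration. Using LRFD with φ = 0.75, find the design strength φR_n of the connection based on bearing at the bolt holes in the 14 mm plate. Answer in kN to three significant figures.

547 kN

Per bolt r_n = 1.2 l_c t F_u ≤ 2.4 d t F_u; upper limit = 2.4 × 30 × 14 × 400 / 1000 = 403.2 kN.
Edge bolt: l_c = 65 − 33/2 = 48.5 mm → 1.2 × 48.5 × 14 × 400 / 1000 = 325.9 → r_n = 325.9 kN.
Interior bolts: l_c = 115 − 33 = 82 mm → 1.2 × 82 × 14 × 400 / 1000 = 551 → r_n = 403.2 kN.
R_n = 1 × 325.9 + 1 × 403.2 = 729.1 kN.
Design strength φR_n = 0.75 × 729.1 = 547 kN.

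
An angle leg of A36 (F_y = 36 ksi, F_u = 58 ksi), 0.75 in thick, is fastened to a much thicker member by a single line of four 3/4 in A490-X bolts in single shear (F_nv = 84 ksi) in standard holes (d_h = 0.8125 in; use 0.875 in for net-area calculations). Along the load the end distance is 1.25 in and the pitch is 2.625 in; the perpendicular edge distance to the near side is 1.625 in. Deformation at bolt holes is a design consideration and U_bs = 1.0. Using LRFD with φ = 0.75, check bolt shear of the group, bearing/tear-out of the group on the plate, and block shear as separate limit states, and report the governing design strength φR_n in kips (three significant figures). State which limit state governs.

111 kips (bolt shear governs)

Bolt shear: A_b = π·0.75²/4 = 0.4418 in²; R_n = 84 × 0.4418 × 4 × 1 = 148.4 kips → 0.75 × 148.4 = 111 kips.
Bearing: edge l_c = 0.8438, r_n = 44.04 kips; interior l_c = 1.812, r_n = 78.3 kips; R_n = 44.04 + 3·78.3 = 278.9 kips → 209 kips.
Block shear: A_gv = 6.844, A_nv = 4.547, A_nt = 0.8906 in²; R_n = min(0.6F_uA_nv, 0.6F_yA_gv) + U_bs·F_u·A_nt = 199.5 kips → 150 kips.
Bolt shear governs: 111 kips.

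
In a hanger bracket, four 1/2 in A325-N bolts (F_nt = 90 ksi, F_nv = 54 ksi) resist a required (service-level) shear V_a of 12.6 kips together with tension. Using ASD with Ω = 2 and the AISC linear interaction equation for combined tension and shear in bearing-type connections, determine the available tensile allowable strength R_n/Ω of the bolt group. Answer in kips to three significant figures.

A_b = π·0.5²/4 = 0.1963 in²; f_rv = 12.6 / (4 × 0.1963) = 16.04 ksi.
F'_nt = 1.3 F_nt − (Ω F_nt / F_nv) f_rv = 1.3·90 − (2·90/54)·16.04 = 63.52 ksi, capped at F_nt → F'_nt = 63.52 ksi.
R_n = F'_nt · A_b · n = 63.52 × 0.1963 × 4 = 49.89 kips.
Allowable strength R_n/Ω = 49.89 / 2 = 24.9 kips.

24.9 kips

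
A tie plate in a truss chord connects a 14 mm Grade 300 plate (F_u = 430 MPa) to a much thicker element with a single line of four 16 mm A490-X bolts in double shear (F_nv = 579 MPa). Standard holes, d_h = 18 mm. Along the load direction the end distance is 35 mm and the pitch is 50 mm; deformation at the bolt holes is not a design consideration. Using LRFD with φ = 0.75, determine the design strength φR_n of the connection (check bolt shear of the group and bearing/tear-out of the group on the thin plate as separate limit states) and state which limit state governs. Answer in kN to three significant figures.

Bolt shear: A_b = π·16²/4 = 201.1 mm²; R_n = 579 × 201.1 × 4 × 2 / 1000 = 931.3 kN → 0.75 × 931.3 = 698 kN.
Bearing (1.5 l_c t F_u ≤ 3.0 d t F_u): upper limit = 3.0·16·14·430 / 1000 = 289 kN.
  Edge l_c = 35 − 18/2 = 26 → r_n = 234.8 kN; interior l_c = 50 − 18 = 32 → r_n = 289 kN.
  R_n,bearing = 1·234.8 + 3·289 = 1102 kN → 0.75 × 1102 = 826 kN.
Bolt shear governs: 698 kN.

698 kN (bolt shear governs)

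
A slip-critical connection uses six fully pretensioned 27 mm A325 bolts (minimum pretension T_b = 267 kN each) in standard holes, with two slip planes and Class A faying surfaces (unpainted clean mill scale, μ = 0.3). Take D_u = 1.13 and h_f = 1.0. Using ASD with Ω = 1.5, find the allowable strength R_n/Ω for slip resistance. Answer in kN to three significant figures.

724 kN

R_n = μ · D_u · h_f · T_b · n_s · n_b = 0.3 × 1.13 × 1.0 × 267 × 2 × 6 = 1086 kN.
Allowable strength R_n/Ω = 1086 / 1.5 = 724 kN.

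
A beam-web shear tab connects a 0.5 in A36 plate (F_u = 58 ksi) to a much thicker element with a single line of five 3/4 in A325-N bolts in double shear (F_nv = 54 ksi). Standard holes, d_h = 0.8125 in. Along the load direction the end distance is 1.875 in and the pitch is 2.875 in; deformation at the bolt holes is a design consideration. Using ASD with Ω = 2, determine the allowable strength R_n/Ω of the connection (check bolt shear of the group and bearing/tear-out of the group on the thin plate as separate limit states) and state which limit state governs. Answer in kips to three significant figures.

Bolt shear: A_b = π·0.75²/4 = 0.4418 in²; R_n = 54 × 0.4418 × 5 × 2 = 238.6 kips → 238.6 / 2 = 119 kips.
Bearing (1.2 l_c t F_u ≤ 2.4 d t F_u): upper limit = 2.4·0.75·0.5·58 = 52.2 kips.
  Edge l_c = 1.875 − 0.8125/2 = 1.469 → r_n = 51.11 kips; interior l_c = 2.875 − 0.8125 = 2.062 → r_n = 52.2 kips.
  R_n,bearing = 1·51.11 + 4·52.2 = 259.9 kips → 259.9 / 2 = 130 kips.
Bolt shear governs: 119 kips.

119 kips (bolt shear governs)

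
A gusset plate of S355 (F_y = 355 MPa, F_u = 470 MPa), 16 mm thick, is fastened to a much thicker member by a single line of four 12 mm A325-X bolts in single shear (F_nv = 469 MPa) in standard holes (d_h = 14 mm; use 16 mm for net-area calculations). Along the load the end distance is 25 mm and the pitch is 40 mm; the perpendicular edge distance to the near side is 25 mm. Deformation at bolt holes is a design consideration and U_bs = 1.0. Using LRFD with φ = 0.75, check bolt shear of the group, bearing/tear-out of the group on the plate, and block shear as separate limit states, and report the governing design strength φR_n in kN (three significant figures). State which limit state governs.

Bolt shear: A_b = π·12²/4 = 113.1 mm²; R_n = 469 × 113.1 × 4 × 1 / 1000 = 212.2 kN → 0.75 × 212.2 = 159 kN.
Bearing: edge l_c = 18, r_n = 162.4 kN; interior l_c = 26, r_n = 216.6 kN; R_n = 162.4 + 3·216.6 = 812.2 kN → 609 kN.
Block shear: A_gv = 2320, A_nv = 1424, A_nt = 272 mm²; R_n = min(0.6F_uA_nv, 0.6F_yA_gv) + U_bs·F_u·A_nt = 529.4 kN → 397 kN.
Bolt shear governs: 159 kN.

159 kN (bolt shear governs)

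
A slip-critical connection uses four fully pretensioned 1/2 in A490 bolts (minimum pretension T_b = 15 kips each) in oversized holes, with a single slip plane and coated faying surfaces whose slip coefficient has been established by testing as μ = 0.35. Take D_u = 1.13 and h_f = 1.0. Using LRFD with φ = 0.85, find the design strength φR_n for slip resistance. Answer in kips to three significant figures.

R_n = μ · D_u · h_f · T_b · n_s · n_b = 0.35 × 1.13 × 1.0 × 15 × 1 × 4 = 23.73 kips.
Design strength φR_n = 0.85 × 23.73 = 20.2 kips.

20.2 kips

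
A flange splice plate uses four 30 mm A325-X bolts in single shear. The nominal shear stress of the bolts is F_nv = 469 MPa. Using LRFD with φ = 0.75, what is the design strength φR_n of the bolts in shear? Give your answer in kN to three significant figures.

A_b = π × 30² / 4 = 706.9 mm².
R_n = F_nv · A_b · n · n_s = 469 × 706.9 × 4 × 1 / 1000 = 1326 kN.
Design strength φR_n = 0.75 × 1326 = 995 kN.

995 kN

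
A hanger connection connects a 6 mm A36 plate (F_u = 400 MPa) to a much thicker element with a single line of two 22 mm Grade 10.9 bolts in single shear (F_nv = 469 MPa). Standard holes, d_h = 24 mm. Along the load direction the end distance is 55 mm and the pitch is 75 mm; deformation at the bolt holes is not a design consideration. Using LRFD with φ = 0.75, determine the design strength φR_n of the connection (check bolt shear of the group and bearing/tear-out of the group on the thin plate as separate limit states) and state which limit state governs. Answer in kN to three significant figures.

235 kN (bearing governs)

Bolt shear: A_b = π·22²/4 = 380.1 mm²; R_n = 469 × 380.1 × 2 × 1 / 1000 = 356.6 kN → 0.75 × 356.6 = 267 kN.
Bearing (1.5 l_c t F_u ≤ 3.0 d t F_u): upper limit = 3.0·22·6·400 / 1000 = 158.4 kN.
  Edge l_c = 55 − 24/2 = 43 → r_n = 154.8 kN; interior l_c = 75 − 24 = 51 → r_n = 158.4 kN.
  R_n,bearing = 1·154.8 + 1·158.4 = 313.2 kN → 0.75 × 313.2 = 235 kN.
Bearing governs: 235 kN.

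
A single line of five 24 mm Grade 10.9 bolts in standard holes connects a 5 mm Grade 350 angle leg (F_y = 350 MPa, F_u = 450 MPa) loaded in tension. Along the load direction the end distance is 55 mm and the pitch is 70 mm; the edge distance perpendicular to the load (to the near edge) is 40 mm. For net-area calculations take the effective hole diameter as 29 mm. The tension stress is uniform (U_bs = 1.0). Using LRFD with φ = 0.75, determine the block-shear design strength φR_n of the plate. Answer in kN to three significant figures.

Shear plane L_v = 55 + 4·70 = 335 mm; A_gv = 335 × 5 = 1675 mm².
A_nv = (335 − 4.5·29) × 5 = 1022 mm².
A_nt = (40 − 0.5·29) × 5 = 127.5 mm².
0.6 F_u A_nv = 276.1 kN; 0.6 F_y A_gv = 351.8 kN → shear rupture governs the shear term.
R_n = 276.1 + 1.0 × 450 × 127.5 / 1000 = 333.4 kN.
Design strength φR_n = 0.75 × 333.4 = 250 kN.

250 kN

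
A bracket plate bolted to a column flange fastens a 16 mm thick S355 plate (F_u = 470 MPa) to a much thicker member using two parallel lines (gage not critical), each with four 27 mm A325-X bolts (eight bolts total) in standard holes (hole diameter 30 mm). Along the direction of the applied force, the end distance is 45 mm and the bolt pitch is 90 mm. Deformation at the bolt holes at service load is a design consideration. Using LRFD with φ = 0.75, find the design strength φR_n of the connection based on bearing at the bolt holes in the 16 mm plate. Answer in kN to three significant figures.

Per bolt r_n = 1.2 l_c t F_u ≤ 2.4 d t F_u; upper limit = 2.4 × 27 × 16 × 470 / 1000 = 487.3 kN.
Edge bolt: l_c = 45 − 30/2 = 30 mm → 1.2 × 30 × 16 × 470 / 1000 = 270.7 → r_n = 270.7 kN.
Interior bolts: l_c = 90 − 30 = 60 mm → 1.2 × 60 × 16 × 470 / 1000 = 541.4 → r_n = 487.3 kN.
R_n = 2 × 270.7 + 6 × 487.3 = 3465 kN.
Design strength φR_n = 0.75 × 3465 = 2600 kN.

2600 kN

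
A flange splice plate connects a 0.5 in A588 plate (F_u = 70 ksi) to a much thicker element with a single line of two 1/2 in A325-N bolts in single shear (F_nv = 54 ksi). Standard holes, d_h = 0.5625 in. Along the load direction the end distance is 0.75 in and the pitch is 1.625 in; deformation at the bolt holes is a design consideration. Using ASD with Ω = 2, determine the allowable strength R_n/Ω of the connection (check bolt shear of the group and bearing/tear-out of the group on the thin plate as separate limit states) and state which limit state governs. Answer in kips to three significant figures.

Bolt shear: A_b = π·0.5²/4 = 0.1963 in²; R_n = 54 × 0.1963 × 2 × 1 = 21.21 kips → 21.21 / 2 = 10.6 kips.
Bearing (1.2 l_c t F_u ≤ 2.4 d t F_u): upper limit = 2.4·0.5·0.5·70 = 42 kips.
  Edge l_c = 0.75 − 0.5625/2 = 0.4688 → r_n = 19.69 kips; interior l_c = 1.625 − 0.5625 = 1.062 → r_n = 42 kips.
  R_n,bearing = 1·19.69 + 1·42 = 61.69 kips → 61.69 / 2 = 30.8 kips.
Bolt shear governs: 10.6 kips.

10.6 kips (bolt shear governs)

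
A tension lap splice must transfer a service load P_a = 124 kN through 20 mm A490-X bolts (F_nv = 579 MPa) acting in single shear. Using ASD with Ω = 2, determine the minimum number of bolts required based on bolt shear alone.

A_b = π·20²/4 = 314.2 mm².
Per-bolt allowable strength R_n/Ω = 579 × 314.2 × 1 / 1000 / 2 = 90.95 kN.
n ≥ 124 / 90.95 = 1.363 → use 2 bolts.

2 bolts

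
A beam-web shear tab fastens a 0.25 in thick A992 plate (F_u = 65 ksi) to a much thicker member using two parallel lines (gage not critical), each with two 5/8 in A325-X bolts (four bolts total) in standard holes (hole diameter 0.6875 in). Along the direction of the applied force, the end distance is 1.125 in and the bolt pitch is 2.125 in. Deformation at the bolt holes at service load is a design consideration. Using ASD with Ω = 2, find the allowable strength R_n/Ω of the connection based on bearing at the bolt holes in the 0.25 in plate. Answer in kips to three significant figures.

39.6 kips

Per bolt r_n = 1.2 l_c t F_u ≤ 2.4 d t F_u; upper limit = 2.4 × 0.625 × 0.25 × 65 = 24.38 kips.
Edge bolt: l_c = 1.125 − 0.6875/2 = 0.7812 in → 1.2 × 0.7812 × 0.25 × 65 = 15.23 → r_n = 15.23 kips.
Interior bolts: l_c = 2.125 − 0.6875 = 1.438 in → 1.2 × 1.438 × 0.25 × 65 = 28.03 → r_n = 24.38 kips.
R_n = 2 × 15.23 + 2 × 24.38 = 79.22 kips.
Allowable strength R_n/Ω = 79.22 / 2 = 39.6 kips.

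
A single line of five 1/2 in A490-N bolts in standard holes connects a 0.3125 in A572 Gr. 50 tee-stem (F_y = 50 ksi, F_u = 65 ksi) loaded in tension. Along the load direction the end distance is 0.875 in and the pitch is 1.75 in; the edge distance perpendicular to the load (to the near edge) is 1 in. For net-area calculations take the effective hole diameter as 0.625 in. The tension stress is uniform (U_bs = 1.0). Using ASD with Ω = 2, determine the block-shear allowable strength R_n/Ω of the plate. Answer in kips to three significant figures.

37.8 kips

Shear plane L_v = 0.875 + 4·1.75 = 7.875 in; A_gv = 7.875 × 0.3125 = 2.461 in².
A_nv = (7.875 − 4.5·0.625) × 0.3125 = 1.582 in².
A_nt = (1 − 0.5·0.625) × 0.3125 = 0.2148 in².
0.6 F_u A_nv = 61.7 kips; 0.6 F_y A_gv = 73.83 kips → shear rupture governs the shear term.
R_n = 61.7 + 1.0 × 65 × 0.2148 = 75.66 kips.
Allowable strength R_n/Ω = 75.66 / 2 = 37.8 kips.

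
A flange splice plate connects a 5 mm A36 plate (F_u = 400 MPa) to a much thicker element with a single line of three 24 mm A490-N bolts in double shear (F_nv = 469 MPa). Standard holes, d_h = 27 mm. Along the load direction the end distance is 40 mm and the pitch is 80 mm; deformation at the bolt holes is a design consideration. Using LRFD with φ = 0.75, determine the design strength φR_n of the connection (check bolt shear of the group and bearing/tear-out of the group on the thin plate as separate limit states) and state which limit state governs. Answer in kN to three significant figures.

Bolt shear: A_b = π·24²/4 = 452.4 mm²; R_n = 469 × 452.4 × 3 × 2 / 1000 = 1273 kN → 0.75 × 1273 = 955 kN.
Bearing (1.2 l_c t F_u ≤ 2.4 d t F_u): upper limit = 2.4·24·5·400 / 1000 = 115.2 kN.
  Edge l_c = 40 − 27/2 = 26.5 → r_n = 63.6 kN; interior l_c = 80 − 27 = 53 → r_n = 115.2 kN.
  R_n,bearing = 1·63.6 + 2·115.2 = 294 kN → 0.75 × 294 = 220 kN.
Bearing governs: 220 kN.

220 kN (bearing governs)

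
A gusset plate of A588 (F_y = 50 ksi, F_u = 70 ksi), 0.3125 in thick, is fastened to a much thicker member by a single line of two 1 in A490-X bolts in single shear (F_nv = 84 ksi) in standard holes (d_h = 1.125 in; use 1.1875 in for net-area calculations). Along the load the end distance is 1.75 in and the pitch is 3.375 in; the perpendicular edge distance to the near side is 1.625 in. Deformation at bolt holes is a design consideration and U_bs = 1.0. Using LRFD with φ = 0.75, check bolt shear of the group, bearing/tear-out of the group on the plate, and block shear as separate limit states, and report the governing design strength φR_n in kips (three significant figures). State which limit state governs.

49.8 kips (block shear governs)

Bolt shear: A_b = π·1²/4 = 0.7854 in²; R_n = 84 × 0.7854 × 2 × 1 = 131.9 kips → 0.75 × 131.9 = 99 kips.
Bearing: edge l_c = 1.188, r_n = 31.17 kips; interior l_c = 2.25, r_n = 52.5 kips; R_n = 31.17 + 1·52.5 = 83.67 kips → 62.8 kips.
Block shear: A_gv = 1.602, A_nv = 1.045, A_nt = 0.3223 in²; R_n = min(0.6F_uA_nv, 0.6F_yA_gv) + U_bs·F_u·A_nt = 66.45 kips → 49.8 kips.
Block shear governs: 49.8 kips.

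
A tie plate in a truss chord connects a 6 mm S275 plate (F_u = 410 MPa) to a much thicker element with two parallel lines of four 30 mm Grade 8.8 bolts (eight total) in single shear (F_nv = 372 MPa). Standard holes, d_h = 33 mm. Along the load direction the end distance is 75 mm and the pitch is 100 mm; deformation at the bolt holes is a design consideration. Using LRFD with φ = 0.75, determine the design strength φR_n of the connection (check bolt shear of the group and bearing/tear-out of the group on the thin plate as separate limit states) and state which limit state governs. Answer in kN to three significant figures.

Bolt shear: A_b = π·30²/4 = 706.9 mm²; R_n = 372 × 706.9 × 8 × 1 / 1000 = 2104 kN → 0.75 × 2104 = 1580 kN.
Bearing (1.2 l_c t F_u ≤ 2.4 d t F_u): upper limit = 2.4·30·6·410 / 1000 = 177.1 kN.
  Edge l_c = 75 − 33/2 = 58.5 → r_n = 172.7 kN; interior l_c = 100 − 33 = 67 → r_n = 177.1 kN.
  R_n,bearing = 2·172.7 + 6·177.1 = 1408 kN → 0.75 × 1408 = 1060 kN.
Bearing governs: 1060 kN.

1060 kN (bearing governs)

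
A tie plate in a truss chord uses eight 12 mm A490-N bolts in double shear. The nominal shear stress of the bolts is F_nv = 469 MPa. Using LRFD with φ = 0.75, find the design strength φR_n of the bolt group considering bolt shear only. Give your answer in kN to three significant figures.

A_b = π × 12² / 4 = 113.1 mm².
R_n = F_nv · A_b · n · n_s = 469 × 113.1 × 8 × 2 / 1000 = 848.7 kN.
Design strength φR_n = 0.75 × 848.7 = 637 kN.

637 kN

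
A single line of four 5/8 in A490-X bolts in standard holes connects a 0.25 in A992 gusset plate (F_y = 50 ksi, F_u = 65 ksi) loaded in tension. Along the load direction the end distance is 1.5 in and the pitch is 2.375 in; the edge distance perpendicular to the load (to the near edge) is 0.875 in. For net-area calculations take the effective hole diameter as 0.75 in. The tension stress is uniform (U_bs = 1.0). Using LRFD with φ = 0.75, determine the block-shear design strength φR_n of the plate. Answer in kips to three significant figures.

Shear plane L_v = 1.5 + 3·2.375 = 8.625 in; A_gv = 8.625 × 0.25 = 2.156 in².
A_nv = (8.625 − 3.5·0.75) × 0.25 = 1.5 in².
A_nt = (0.875 − 0.5·0.75) × 0.25 = 0.125 in².
0.6 F_u A_nv = 58.5 kips; 0.6 F_y A_gv = 64.69 kips → shear rupture governs the shear term.
R_n = 58.5 + 1.0 × 65 × 0.125 = 66.62 kips.
Design strength φR_n = 0.75 × 66.62 = 50 kips.

50 kips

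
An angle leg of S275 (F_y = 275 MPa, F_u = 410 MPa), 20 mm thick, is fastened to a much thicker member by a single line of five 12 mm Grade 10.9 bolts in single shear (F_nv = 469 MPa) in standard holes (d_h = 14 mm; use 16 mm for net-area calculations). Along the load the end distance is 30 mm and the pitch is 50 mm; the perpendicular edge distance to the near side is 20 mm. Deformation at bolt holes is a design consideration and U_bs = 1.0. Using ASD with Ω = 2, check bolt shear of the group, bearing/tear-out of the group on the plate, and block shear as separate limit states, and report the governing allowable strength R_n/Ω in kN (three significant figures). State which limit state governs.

133 kN (bolt shear governs)

Bolt shear: A_b = π·12²/4 = 113.1 mm²; R_n = 469 × 113.1 × 5 × 1 / 1000 = 265.2 kN → 265.2 / 2 = 133 kN.
Bearing: edge l_c = 23, r_n = 226.3 kN; interior l_c = 36, r_n = 236.2 kN; R_n = 226.3 + 4·236.2 = 1171 kN → 585 kN.
Block shear: A_gv = 4600, A_nv = 3160, A_nt = 240 mm²; R_n = min(0.6F_uA_nv, 0.6F_yA_gv) + U_bs·F_u·A_nt = 857.4 kN → 429 kN.
Bolt shear governs: 133 kN.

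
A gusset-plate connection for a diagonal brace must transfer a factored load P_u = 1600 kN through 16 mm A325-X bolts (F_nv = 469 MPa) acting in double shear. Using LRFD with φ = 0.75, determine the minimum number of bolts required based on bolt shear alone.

12 bolts

A_b = π·16²/4 = 201.1 mm².
Per-bolt design strength φR_n = 0.75 × 469 × 201.1 × 2 / 1000 = 141.4 kN.
n ≥ 1600 / 141.4 = 11.31 → use 12 bolts.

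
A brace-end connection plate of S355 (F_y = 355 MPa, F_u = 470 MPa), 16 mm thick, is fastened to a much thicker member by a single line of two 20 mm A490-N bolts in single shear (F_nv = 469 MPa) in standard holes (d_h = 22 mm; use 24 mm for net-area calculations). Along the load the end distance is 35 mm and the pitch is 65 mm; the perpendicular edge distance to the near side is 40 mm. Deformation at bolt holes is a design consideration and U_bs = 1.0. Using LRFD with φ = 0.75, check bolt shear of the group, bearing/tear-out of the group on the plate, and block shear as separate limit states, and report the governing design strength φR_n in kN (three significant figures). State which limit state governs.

221 kN (bolt shear governs)

Bolt shear: A_b = π·20²/4 = 314.2 mm²; R_n = 469 × 314.2 × 2 × 1 / 1000 = 294.7 kN → 0.75 × 294.7 = 221 kN.
Bearing: edge l_c = 24, r_n = 216.6 kN; interior l_c = 43, r_n = 361 kN; R_n = 216.6 + 1·361 = 577.5 kN → 433 kN.
Block shear: A_gv = 1600, A_nv = 1024, A_nt = 448 mm²; R_n = min(0.6F_uA_nv, 0.6F_yA_gv) + U_bs·F_u·A_nt = 499.3 kN → 374 kN.
Bolt shear governs: 221 kN.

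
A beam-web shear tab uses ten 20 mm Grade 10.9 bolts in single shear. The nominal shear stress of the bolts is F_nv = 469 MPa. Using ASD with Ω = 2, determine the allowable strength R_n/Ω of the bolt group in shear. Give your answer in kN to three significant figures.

737 kN

A_b = π × 20² / 4 = 314.2 mm².
R_n = F_nv · A_b · n · n_s = 469 × 314.2 × 10 × 1 / 1000 = 1473 kN.
Allowable strength R_n/Ω = 1473 / 2 = 737 kN.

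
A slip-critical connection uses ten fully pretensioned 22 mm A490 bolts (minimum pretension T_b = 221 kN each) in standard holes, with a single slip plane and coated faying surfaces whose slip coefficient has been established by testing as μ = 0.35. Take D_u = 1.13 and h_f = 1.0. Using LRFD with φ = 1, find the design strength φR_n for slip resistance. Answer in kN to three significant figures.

874 kN

R_n = μ · D_u · h_f · T_b · n_s · n_b = 0.35 × 1.13 × 1.0 × 221 × 1 × 10 = 874.1 kN.
Design strength φR_n = 1 × 874.1 = 874 kN.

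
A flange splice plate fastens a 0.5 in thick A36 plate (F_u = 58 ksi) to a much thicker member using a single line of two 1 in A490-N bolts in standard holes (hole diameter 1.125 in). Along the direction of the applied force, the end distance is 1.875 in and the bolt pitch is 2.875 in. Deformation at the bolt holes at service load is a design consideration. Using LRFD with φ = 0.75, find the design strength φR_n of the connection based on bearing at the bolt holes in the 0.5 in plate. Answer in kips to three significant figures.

79.9 kips

Per bolt r_n = 1.2 l_c t F_u ≤ 2.4 d t F_u; upper limit = 2.4 × 1 × 0.5 × 58 = 69.6 kips.
Edge bolt: l_c = 1.875 − 1.125/2 = 1.312 in → 1.2 × 1.312 × 0.5 × 58 = 45.67 → r_n = 45.67 kips.
Interior bolts: l_c = 2.875 − 1.125 = 1.75 in → 1.2 × 1.75 × 0.5 × 58 = 60.9 → r_n = 60.9 kips.
R_n = 1 × 45.67 + 1 × 60.9 = 106.6 kips.
Design strength φR_n = 0.75 × 106.6 = 79.9 kips.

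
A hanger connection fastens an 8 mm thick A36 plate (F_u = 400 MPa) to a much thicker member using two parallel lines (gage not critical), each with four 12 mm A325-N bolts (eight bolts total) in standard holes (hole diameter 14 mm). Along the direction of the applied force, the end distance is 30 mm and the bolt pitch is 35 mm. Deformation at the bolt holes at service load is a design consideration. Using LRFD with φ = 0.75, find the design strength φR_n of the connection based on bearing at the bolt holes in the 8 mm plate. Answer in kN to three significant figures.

495 kN

Per bolt r_n = 1.2 l_c t F_u ≤ 2.4 d t F_u; upper limit = 2.4 × 12 × 8 × 400 / 1000 = 92.16 kN.
Edge bolt: l_c = 30 − 14/2 = 23 mm → 1.2 × 23 × 8 × 400 / 1000 = 88.32 → r_n = 88.32 kN.
Interior bolts: l_c = 35 − 14 = 21 mm → 1.2 × 21 × 8 × 400 / 1000 = 80.64 → r_n = 80.64 kN.
R_n = 2 × 88.32 + 6 × 80.64 = 660.5 kN.
Design strength φR_n = 0.75 × 660.5 = 495 kN.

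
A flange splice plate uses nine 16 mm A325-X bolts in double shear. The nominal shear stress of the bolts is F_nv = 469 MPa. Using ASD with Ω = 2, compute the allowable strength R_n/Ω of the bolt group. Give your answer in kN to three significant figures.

849 kN

A_b = π × 16² / 4 = 201.1 mm².
R_n = F_nv · A_b · n · n_s = 469 × 201.1 × 9 × 2 / 1000 = 1697 kN.
Allowable strength R_n/Ω = 1697 / 2 = 849 kN.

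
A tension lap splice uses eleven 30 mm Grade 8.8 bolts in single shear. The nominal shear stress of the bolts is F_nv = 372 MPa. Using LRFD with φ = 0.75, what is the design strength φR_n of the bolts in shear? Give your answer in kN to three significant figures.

2170 kN

A_b = π × 30² / 4 = 706.9 mm².
R_n = F_nv · A_b · n · n_s = 372 × 706.9 × 11 × 1 / 1000 = 2892 kN.
Design strength φR_n = 0.75 × 2892 = 2170 kN.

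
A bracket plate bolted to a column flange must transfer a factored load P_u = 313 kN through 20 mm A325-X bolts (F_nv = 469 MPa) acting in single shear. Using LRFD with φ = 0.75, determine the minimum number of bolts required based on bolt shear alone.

3 bolts

A_b = π·20²/4 = 314.2 mm².
Per-bolt design strength φR_n = 0.75 × 469 × 314.2 × 1 / 1000 = 110.5 kN.
n ≥ 313 / 110.5 = 2.832 → use 3 bolts.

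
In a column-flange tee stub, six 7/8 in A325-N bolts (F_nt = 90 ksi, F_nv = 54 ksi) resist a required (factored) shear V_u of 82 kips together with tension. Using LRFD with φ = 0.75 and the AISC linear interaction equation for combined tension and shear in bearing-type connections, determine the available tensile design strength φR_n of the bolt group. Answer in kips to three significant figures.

A_b = π·0.875²/4 = 0.6013 in²; f_rv = 82 / (6 × 0.6013) = 22.73 ksi.
F'_nt = 1.3 F_nt − (F_nt / φF_nv) f_rv = 1.3·90 − (90/(0.75·54))·22.73 = 66.49 ksi, capped at F_nt → F'_nt = 66.49 ksi.
R_n = F'_nt · A_b · n = 66.49 × 0.6013 × 6 = 239.9 kips.
Design strength φR_n = 0.75 × 239.9 = 180 kips.

180 kips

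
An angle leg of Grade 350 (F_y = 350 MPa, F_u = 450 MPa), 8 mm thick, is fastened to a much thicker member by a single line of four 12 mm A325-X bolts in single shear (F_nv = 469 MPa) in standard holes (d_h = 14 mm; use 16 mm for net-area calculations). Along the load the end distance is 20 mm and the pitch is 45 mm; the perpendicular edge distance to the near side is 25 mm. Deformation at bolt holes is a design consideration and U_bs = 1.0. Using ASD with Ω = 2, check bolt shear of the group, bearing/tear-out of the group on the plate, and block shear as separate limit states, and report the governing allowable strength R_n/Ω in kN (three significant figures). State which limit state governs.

106 kN (bolt shear governs)

Bolt shear: A_b = π·12²/4 = 113.1 mm²; R_n = 469 × 113.1 × 4 × 1 / 1000 = 212.2 kN → 212.2 / 2 = 106 kN.
Bearing: edge l_c = 13, r_n = 56.16 kN; interior l_c = 31, r_n = 103.7 kN; R_n = 56.16 + 3·103.7 = 367.2 kN → 184 kN.
Block shear: A_gv = 1240, A_nv = 792, A_nt = 136 mm²; R_n = min(0.6F_uA_nv, 0.6F_yA_gv) + U_bs·F_u·A_nt = 275 kN → 138 kN.
Bolt shear governs: 106 kN.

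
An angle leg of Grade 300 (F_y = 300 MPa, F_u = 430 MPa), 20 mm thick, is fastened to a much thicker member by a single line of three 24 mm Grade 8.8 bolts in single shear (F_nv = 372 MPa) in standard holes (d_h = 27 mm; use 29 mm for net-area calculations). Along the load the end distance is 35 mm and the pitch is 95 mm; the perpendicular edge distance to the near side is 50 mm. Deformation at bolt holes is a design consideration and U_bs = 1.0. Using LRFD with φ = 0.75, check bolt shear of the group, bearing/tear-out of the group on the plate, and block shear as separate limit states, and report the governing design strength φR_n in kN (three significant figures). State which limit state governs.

Bolt shear: A_b = π·24²/4 = 452.4 mm²; R_n = 372 × 452.4 × 3 × 1 / 1000 = 504.9 kN → 0.75 × 504.9 = 379 kN.
Bearing: edge l_c = 21.5, r_n = 221.9 kN; interior l_c = 68, r_n = 495.4 kN; R_n = 221.9 + 2·495.4 = 1213 kN → 909 kN.
Block shear: A_gv = 4500, A_nv = 3050, A_nt = 710 mm²; R_n = min(0.6F_uA_nv, 0.6F_yA_gv) + U_bs·F_u·A_nt = 1092 kN → 819 kN.
Bolt shear governs: 379 kN.

379 kN (bolt shear governs)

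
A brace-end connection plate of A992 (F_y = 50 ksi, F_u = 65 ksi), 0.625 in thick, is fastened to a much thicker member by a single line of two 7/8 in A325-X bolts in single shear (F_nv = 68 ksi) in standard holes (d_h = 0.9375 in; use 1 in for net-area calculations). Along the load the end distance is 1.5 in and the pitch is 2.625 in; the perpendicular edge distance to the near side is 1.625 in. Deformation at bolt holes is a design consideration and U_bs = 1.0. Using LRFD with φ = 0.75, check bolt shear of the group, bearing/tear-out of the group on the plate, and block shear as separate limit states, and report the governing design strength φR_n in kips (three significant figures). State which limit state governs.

Bolt shear: A_b = π·0.875²/4 = 0.6013 in²; R_n = 68 × 0.6013 × 2 × 1 = 81.78 kips → 0.75 × 81.78 = 61.3 kips.
Bearing: edge l_c = 1.031, r_n = 50.27 kips; interior l_c = 1.688, r_n = 82.27 kips; R_n = 50.27 + 1·82.27 = 132.5 kips → 99.4 kips.
Block shear: A_gv = 2.578, A_nv = 1.641, A_nt = 0.7031 in²; R_n = min(0.6F_uA_nv, 0.6F_yA_gv) + U_bs·F_u·A_nt = 109.7 kips → 82.3 kips.
Bolt shear governs: 61.3 kips.

61.3 kips (bolt shear governs)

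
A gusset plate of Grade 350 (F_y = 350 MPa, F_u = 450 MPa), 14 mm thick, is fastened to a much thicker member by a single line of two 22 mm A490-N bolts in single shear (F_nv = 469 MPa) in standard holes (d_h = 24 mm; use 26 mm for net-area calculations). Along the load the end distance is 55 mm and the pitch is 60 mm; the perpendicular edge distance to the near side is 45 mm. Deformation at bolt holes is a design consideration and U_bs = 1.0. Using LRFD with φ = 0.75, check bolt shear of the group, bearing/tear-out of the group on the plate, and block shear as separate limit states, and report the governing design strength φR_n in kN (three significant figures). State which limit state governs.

267 kN (bolt shear governs)

Bolt shear: A_b = π·22²/4 = 380.1 mm²; R_n = 469 × 380.1 × 2 × 1 / 1000 = 356.6 kN → 0.75 × 356.6 = 267 kN.
Bearing: edge l_c = 43, r_n = 325.1 kN; interior l_c = 36, r_n = 272.2 kN; R_n = 325.1 + 1·272.2 = 597.2 kN → 448 kN.
Block shear: A_gv = 1610, A_nv = 1064, A_nt = 448 mm²; R_n = min(0.6F_uA_nv, 0.6F_yA_gv) + U_bs·F_u·A_nt = 488.9 kN → 367 kN.
Bolt shear governs: 267 kN.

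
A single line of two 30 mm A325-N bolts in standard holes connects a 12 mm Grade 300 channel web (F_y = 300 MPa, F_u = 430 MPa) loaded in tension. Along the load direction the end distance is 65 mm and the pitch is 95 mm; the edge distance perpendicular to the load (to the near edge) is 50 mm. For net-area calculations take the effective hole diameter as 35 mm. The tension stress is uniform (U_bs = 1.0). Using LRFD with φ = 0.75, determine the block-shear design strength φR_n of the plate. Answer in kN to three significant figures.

375 kN

Shear plane L_v = 65 + 1·95 = 160 mm; A_gv = 160 × 12 = 1920 mm².
A_nv = (160 − 1.5·35) × 12 = 1290 mm².
A_nt = (50 − 0.5·35) × 12 = 390 mm².
0.6 F_u A_nv = 332.8 kN; 0.6 F_y A_gv = 345.6 kN → shear rupture governs the shear term.
R_n = 332.8 + 1.0 × 430 × 390 / 1000 = 500.5 kN.
Design strength φR_n = 0.75 × 500.5 = 375 kN.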